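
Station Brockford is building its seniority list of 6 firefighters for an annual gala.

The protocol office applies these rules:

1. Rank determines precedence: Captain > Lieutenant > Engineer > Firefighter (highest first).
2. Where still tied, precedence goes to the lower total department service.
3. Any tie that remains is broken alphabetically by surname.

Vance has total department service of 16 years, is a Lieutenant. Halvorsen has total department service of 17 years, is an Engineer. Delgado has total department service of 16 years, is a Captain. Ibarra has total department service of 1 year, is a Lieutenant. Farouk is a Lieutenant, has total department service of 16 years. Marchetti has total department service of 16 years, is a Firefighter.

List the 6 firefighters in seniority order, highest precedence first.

Delgado, Ibarra, Farouk, Vance, Halvorsen, Marchetti

By rank: Delgado (Captain); then Ibarra, Farouk and Vance (Lieutenant); then Halvorsen (Engineer); then Marchetti (Firefighter).
Among Ibarra, Farouk and Vance, by total department service (lower first): Ibarra (1 year) before Farouk and Vance (16 years).
Among Farouk and Vance, alphabetically by surname: Farouk before Vance.
Full order: Delgado, Ibarra, Farouk, Vance, Halvorsen, Marchetti.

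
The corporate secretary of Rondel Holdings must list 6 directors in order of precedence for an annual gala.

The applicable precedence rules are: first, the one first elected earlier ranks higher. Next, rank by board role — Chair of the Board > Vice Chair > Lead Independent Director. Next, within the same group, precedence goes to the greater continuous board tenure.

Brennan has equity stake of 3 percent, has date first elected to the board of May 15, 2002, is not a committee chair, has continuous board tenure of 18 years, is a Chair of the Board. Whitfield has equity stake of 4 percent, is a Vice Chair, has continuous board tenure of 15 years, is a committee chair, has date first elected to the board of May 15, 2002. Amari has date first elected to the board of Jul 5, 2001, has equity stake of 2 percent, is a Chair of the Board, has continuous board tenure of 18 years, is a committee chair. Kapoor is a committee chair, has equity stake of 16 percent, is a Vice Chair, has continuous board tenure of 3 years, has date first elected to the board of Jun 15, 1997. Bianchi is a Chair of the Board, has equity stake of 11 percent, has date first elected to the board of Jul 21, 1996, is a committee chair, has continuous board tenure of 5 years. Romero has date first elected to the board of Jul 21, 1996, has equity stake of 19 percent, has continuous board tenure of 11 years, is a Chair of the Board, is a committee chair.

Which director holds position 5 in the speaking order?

By date first elected to the board (earlier first): Romero and Bianchi (both Jul 21, 1996); then Kapoor (Jun 15, 1997); then Amari (Jul 5, 2001); then Brennan and Whitfield (both May 15, 2002).
Romero and Bianchi are each Chair of the Board, so the next rule applies.
Among Romero and Bianchi, by continuous board tenure (higher first): Romero (11 years) before Bianchi (5 years).
Among Brennan and Whitfield, by board role: Brennan (Chair of the Board) before Whitfield (Vice Chair).
Order: Romero, Bianchi, Kapoor, Amari, Brennan, Whitfield.

Brennan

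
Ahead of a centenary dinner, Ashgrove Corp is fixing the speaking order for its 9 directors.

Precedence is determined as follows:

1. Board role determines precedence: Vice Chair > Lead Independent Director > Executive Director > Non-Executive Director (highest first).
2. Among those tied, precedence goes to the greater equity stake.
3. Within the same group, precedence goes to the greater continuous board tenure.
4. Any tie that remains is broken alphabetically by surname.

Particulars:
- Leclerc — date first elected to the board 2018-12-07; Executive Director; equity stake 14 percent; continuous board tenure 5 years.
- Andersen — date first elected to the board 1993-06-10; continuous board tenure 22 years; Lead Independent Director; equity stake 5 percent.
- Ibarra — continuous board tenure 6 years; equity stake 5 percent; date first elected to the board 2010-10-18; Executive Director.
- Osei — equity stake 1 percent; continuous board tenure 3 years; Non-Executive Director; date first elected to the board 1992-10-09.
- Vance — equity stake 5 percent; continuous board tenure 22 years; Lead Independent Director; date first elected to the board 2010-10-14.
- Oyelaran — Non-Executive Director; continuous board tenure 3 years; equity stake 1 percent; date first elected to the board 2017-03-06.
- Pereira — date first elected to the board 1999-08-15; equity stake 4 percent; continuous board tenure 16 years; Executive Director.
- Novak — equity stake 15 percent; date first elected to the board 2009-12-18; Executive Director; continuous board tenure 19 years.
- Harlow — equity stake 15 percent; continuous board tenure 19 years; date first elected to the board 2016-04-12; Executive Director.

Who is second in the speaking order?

By board role: Andersen and Vance (Lead Independent Director); then Harlow, Novak, Leclerc, Ibarra and Pereira (Executive Director); then Osei and Oyelaran (Non-Executive Director).
Andersen and Vance both have equity stake 5 percent, so the next rule applies.
Andersen and Vance both have continuous board tenure 22 years, so the next rule applies.
Among Andersen and Vance, alphabetically by surname: Andersen before Vance.
Among Harlow, Novak, Leclerc, Ibarra and Pereira, by equity stake (higher first): Harlow and Novak (15 percent) before Leclerc (14 percent) before Ibarra (5 percent) before Pereira (4 percent).
Harlow and Novak both have continuous board tenure 19 years, so the next rule applies.
Among Harlow and Novak, alphabetically by surname: Harlow before Novak.
Osei and Oyelaran both have equity stake 1 percent, so the next rule applies.
Osei and Oyelaran both have continuous board tenure 3 years, so the next rule applies.
Among Osei and Oyelaran, alphabetically by surname: Osei before Oyelaran.
Order: Andersen, Vance, Harlow, Novak, Leclerc, Ibarra, Pereira, Osei, Oyelaran.

Vance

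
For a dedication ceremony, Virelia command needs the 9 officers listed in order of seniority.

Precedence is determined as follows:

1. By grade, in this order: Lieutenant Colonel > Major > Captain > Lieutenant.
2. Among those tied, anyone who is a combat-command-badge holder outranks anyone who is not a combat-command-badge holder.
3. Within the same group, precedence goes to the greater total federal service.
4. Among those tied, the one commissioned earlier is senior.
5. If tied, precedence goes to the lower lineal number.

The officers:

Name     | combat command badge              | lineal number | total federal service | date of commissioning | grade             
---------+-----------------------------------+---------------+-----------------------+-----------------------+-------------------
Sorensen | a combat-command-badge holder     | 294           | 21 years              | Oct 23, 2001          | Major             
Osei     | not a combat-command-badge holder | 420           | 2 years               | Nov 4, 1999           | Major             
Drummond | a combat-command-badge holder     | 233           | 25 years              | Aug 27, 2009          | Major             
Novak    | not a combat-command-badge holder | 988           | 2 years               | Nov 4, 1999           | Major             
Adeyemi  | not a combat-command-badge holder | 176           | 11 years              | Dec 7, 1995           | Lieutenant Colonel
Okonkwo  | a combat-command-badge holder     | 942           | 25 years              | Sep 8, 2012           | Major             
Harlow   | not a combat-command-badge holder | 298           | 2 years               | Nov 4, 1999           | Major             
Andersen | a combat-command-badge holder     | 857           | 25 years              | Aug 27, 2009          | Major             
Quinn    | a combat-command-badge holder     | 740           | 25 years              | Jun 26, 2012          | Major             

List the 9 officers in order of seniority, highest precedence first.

Adeyemi, Drummond, Andersen, Quinn, Okonkwo, Sorensen, Harlow, Osei, Novak

By grade: Adeyemi (Lieutenant Colonel); then Drummond, Andersen, Quinn, Okonkwo, Sorensen, Harlow, Osei and Novak (Major).
Among Drummond, Andersen, Quinn, Okonkwo, Sorensen, Harlow, Osei and Novak, a combat-command-badge holder before not a combat-command-badge holder: Drummond, Andersen, Quinn, Okonkwo and Sorensen (a combat-command-badge holder) before Harlow, Osei and Novak (not a combat-command-badge holder).
Among Drummond, Andersen, Quinn, Okonkwo and Sorensen, by total federal service (higher first): Drummond, Andersen, Quinn and Okonkwo (25 years) before Sorensen (21 years).
Among Drummond, Andersen, Quinn and Okonkwo, by date of commissioning (earlier first): Drummond and Andersen (Aug 27, 2009) before Quinn (Jun 26, 2012) before Okonkwo (Sep 8, 2012).
Among Drummond and Andersen, by lineal number (lower first): Drummond (233) before Andersen (857).
Harlow, Osei and Novak all have total federal service 2 years, so the next rule applies.
Harlow, Osei and Novak all have date of commissioning Nov 4, 1999, so the next rule applies.
Among Harlow, Osei and Novak, by lineal number (lower first): Harlow (298) before Osei (420) before Novak (988).
Full order: Adeyemi, Drummond, Andersen, Quinn, Okonkwo, Sorensen, Harlow, Osei, Novak.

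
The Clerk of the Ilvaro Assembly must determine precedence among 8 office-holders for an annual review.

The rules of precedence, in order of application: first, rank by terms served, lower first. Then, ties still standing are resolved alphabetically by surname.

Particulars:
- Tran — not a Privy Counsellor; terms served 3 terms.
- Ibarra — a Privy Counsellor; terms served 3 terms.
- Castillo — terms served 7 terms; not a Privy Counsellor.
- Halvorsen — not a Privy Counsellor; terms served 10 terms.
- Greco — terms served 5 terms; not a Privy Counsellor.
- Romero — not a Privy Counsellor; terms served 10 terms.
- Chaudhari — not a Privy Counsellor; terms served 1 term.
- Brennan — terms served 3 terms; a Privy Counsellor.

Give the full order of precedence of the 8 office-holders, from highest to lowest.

Chaudhari, Brennan, Ibarra, Tran, Greco, Castillo, Halvorsen, Romero

By terms served (lower first): Chaudhari (1 term); then Brennan, Ibarra and Tran (each 3 terms); then Greco (5 terms); then Castillo (7 terms); then Halvorsen and Romero (both 10 terms).
Among Brennan, Ibarra and Tran, alphabetically by surname: Brennan before Ibarra before Tran.
Among Halvorsen and Romero, alphabetically by surname: Halvorsen before Romero.
Full order: Chaudhari, Brennan, Ibarra, Tran, Greco, Castillo, Halvorsen, Romero.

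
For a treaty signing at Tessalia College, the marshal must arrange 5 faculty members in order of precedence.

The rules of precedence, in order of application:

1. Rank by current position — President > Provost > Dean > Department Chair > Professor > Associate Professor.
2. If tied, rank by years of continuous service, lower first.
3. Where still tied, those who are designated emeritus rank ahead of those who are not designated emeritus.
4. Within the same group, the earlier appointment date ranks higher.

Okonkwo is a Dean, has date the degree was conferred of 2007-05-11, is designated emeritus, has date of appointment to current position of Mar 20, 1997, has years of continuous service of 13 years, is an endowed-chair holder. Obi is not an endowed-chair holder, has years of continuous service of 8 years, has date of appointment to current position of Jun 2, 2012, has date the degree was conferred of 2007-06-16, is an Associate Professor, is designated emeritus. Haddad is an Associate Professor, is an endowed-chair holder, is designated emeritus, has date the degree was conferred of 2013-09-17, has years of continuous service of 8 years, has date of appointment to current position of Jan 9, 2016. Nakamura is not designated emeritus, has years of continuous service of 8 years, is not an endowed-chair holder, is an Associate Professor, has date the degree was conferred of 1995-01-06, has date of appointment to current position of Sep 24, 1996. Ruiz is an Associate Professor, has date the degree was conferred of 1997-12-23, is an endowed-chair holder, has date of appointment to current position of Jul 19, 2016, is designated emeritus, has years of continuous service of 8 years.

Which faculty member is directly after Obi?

Haddad

By current position: Okonkwo (Dean); then Obi, Haddad, Ruiz and Nakamura (Associate Professor).
Obi, Haddad, Ruiz and Nakamura all have years of continuous service 8 years, so the next rule applies.
Among Obi, Haddad, Ruiz and Nakamura, designated emeritus before not designated emeritus: Obi, Haddad and Ruiz (designated emeritus) before Nakamura (not designated emeritus).
Among Obi, Haddad and Ruiz, by date of appointment to current position (earlier first): Obi (Jun 2, 2012) before Haddad (Jan 9, 2016) before Ruiz (Jul 19, 2016).
Order: Okonkwo, Obi, Haddad, Ruiz, Nakamura.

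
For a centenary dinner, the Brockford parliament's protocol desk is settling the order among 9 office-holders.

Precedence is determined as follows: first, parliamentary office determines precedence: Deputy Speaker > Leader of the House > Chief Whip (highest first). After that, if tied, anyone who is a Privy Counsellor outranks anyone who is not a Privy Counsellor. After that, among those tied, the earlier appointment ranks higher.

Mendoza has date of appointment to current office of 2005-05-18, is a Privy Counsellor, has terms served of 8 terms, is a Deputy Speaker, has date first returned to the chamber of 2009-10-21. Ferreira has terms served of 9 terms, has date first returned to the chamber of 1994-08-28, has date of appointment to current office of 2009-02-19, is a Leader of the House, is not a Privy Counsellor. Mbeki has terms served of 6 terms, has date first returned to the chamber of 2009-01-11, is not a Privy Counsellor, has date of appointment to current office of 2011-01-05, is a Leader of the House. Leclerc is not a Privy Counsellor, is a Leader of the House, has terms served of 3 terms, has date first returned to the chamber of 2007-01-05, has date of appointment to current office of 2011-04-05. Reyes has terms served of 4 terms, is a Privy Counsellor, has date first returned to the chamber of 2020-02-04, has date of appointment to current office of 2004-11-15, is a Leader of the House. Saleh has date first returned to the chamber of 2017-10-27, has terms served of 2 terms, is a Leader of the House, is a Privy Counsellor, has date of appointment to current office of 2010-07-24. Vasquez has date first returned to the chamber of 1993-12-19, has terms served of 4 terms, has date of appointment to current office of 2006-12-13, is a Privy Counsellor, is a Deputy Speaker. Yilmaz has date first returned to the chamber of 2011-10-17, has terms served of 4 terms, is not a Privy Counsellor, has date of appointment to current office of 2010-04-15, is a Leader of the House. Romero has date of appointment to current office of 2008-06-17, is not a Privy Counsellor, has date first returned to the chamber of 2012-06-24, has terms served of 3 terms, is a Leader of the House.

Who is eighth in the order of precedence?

By parliamentary office: Mendoza and Vasquez (Deputy Speaker); then Reyes, Saleh, Romero, Ferreira, Yilmaz, Mbeki and Leclerc (Leader of the House).
Mendoza and Vasquez are each a Privy Counsellor, so the next rule applies.
Among Mendoza and Vasquez, by date of appointment to current office (earlier first): Mendoza (2005-05-18) before Vasquez (2006-12-13).
Among Reyes, Saleh, Romero, Ferreira, Yilmaz, Mbeki and Leclerc, a Privy Counsellor before not a Privy Counsellor: Reyes and Saleh (a Privy Counsellor) before Romero, Ferreira, Yilmaz, Mbeki and Leclerc (not a Privy Counsellor).
Among Reyes and Saleh, by date of appointment to current office (earlier first): Reyes (2004-11-15) before Saleh (2010-07-24).
Among Romero, Ferreira, Yilmaz, Mbeki and Leclerc, by date of appointment to current office (earlier first): Romero (2008-06-17) before Ferreira (2009-02-19) before Yilmaz (2010-04-15) before Mbeki (2011-01-05) before Leclerc (2011-04-05).
Order: Mendoza, Vasquez, Reyes, Saleh, Romero, Ferreira, Yilmaz, Mbeki, Leclerc.

Mbeki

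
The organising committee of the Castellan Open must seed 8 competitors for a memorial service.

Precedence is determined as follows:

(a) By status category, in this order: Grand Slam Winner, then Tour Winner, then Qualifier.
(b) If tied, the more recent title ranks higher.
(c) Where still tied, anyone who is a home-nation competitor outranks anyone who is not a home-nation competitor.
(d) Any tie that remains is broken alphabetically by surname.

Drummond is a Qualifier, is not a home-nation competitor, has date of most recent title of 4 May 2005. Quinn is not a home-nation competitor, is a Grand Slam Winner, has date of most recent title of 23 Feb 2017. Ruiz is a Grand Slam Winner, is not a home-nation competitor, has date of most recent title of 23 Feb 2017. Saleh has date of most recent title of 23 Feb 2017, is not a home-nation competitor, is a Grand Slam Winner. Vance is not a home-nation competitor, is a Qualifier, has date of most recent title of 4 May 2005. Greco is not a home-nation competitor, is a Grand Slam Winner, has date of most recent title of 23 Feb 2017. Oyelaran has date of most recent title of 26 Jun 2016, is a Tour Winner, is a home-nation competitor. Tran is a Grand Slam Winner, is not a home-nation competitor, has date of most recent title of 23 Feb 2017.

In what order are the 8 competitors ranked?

By status category: Greco, Quinn, Ruiz, Saleh and Tran (Grand Slam Winner); then Oyelaran (Tour Winner); then Drummond and Vance (Qualifier).
Greco, Quinn, Ruiz, Saleh and Tran all have date of most recent title 23 Feb 2017, so the next rule applies.
Greco, Quinn, Ruiz, Saleh and Tran are each not a home-nation competitor, so the next rule applies.
Among Greco, Quinn, Ruiz, Saleh and Tran, alphabetically by surname: Greco before Quinn before Ruiz before Saleh before Tran.
Drummond and Vance both have date of most recent title 4 May 2005, so the next rule applies.
Drummond and Vance are each not a home-nation competitor, so the next rule applies.
Among Drummond and Vance, alphabetically by surname: Drummond before Vance.
Full order: Greco, Quinn, Ruiz, Saleh, Tran, Oyelaran, Drummond, Vance.

Greco, Quinn, Ruiz, Saleh, Tran, Oyelaran, Drummond, Vance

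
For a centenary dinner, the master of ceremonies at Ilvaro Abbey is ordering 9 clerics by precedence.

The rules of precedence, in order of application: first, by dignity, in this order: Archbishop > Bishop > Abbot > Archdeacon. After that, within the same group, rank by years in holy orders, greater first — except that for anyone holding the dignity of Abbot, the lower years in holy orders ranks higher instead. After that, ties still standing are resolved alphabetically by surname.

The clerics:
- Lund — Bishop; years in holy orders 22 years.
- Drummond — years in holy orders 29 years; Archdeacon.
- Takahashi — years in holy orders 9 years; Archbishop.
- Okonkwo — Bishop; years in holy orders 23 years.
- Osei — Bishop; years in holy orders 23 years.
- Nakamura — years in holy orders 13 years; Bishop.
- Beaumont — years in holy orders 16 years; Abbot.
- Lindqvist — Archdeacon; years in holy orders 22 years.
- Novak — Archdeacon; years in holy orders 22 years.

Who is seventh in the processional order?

By dignity: Takahashi (Archbishop); then Okonkwo, Osei, Lund and Nakamura (Bishop); then Beaumont (Abbot); then Drummond, Lindqvist and Novak (Archdeacon).
Among Okonkwo, Osei, Lund and Nakamura, by years in holy orders (higher first): Okonkwo and Osei (23 years) before Lund (22 years) before Nakamura (13 years).
Among Okonkwo and Osei, alphabetically by surname: Okonkwo before Osei.
Among Drummond, Lindqvist and Novak, by years in holy orders (higher first): Drummond (29 years) before Lindqvist and Novak (22 years).
Among Lindqvist and Novak, alphabetically by surname: Lindqvist before Novak.
Order: Takahashi, Okonkwo, Osei, Lund, Nakamura, Beaumont, Drummond, Lindqvist, Novak.

Drummond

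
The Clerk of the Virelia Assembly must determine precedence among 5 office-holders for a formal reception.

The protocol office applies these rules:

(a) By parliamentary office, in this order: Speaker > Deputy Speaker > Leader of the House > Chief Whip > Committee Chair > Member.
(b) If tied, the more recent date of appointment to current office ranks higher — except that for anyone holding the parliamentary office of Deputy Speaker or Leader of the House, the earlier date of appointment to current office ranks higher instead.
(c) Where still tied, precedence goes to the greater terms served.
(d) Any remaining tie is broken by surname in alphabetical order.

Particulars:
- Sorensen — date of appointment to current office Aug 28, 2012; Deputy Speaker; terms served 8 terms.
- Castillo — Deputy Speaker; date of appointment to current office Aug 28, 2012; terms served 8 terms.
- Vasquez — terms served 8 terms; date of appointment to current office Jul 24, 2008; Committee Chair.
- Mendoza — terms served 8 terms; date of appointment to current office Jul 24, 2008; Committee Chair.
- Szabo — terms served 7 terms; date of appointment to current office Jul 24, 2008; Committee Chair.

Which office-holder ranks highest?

By parliamentary office: Castillo and Sorensen (Deputy Speaker); then Mendoza, Vasquez and Szabo (Committee Chair).
Castillo and Sorensen both have date of appointment to current office Aug 28, 2012, so the next rule applies.
Castillo and Sorensen both have terms served 8 terms, so the next rule applies.
Among Castillo and Sorensen, alphabetically by surname: Castillo before Sorensen.
Mendoza, Vasquez and Szabo all have date of appointment to current office Jul 24, 2008, so the next rule applies.
Among Mendoza, Vasquez and Szabo, by terms served (higher first): Mendoza and Vasquez (8 terms) before Szabo (7 terms).
Among Mendoza and Vasquez, alphabetically by surname: Mendoza before Vasquez.
Order: Castillo, Sorensen, Mendoza, Vasquez, Szabo.

Castillo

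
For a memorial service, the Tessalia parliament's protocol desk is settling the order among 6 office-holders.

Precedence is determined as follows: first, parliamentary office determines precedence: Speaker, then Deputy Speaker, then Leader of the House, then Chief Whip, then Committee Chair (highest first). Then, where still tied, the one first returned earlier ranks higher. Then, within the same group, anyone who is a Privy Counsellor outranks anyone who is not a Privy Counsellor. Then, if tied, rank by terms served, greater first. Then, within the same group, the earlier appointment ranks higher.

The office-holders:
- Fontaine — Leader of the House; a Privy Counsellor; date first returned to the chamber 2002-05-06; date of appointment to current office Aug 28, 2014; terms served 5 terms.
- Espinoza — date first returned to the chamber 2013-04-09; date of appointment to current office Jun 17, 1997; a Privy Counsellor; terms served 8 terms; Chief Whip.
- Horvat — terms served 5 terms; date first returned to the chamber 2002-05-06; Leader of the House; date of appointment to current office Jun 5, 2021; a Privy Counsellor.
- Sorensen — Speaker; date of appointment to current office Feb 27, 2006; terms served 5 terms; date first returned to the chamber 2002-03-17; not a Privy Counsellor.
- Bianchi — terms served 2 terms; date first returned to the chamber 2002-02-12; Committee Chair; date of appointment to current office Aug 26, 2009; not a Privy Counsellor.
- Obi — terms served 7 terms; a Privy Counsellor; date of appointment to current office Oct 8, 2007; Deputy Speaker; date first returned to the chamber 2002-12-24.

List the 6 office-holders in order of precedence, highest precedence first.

By parliamentary office: Sorensen (Speaker); then Obi (Deputy Speaker); then Fontaine and Horvat (Leader of the House); then Espinoza (Chief Whip); then Bianchi (Committee Chair).
Fontaine and Horvat both have date first returned to the chamber 2002-05-06, so the next rule applies.
Fontaine and Horvat are each a Privy Counsellor, so the next rule applies.
Fontaine and Horvat both have terms served 5 terms, so the next rule applies.
Among Fontaine and Horvat, by date of appointment to current office (earlier first): Fontaine (Aug 28, 2014) before Horvat (Jun 5, 2021).
Full order: Sorensen, Obi, Fontaine, Horvat, Espinoza, Bianchi.

Sorensen, Obi, Fontaine, Horvat, Espinoza, Bianchi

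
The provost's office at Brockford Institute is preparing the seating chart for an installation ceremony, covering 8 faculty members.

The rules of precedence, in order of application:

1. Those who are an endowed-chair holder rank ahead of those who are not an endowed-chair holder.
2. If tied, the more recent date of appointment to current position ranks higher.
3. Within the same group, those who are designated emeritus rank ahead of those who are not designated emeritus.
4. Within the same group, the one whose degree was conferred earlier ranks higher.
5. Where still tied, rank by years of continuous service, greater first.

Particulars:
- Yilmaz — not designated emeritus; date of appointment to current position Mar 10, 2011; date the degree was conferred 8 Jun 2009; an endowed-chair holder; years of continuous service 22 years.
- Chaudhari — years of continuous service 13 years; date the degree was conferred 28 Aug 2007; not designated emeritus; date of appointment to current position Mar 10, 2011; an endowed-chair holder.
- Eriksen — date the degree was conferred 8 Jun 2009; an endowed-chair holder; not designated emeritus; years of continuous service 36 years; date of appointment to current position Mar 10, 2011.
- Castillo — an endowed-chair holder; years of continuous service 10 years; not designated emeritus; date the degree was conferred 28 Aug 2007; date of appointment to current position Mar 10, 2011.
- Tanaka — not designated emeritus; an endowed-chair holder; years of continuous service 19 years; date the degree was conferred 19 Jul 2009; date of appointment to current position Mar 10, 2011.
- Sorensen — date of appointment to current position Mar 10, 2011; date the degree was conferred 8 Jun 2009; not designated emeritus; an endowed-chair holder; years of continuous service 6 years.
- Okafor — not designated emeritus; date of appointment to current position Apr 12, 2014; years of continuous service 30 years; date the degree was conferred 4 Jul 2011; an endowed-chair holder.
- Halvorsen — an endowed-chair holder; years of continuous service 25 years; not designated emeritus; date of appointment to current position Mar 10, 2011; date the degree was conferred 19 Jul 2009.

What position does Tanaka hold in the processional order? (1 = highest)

8

By the first rule: Okafor, Chaudhari, Castillo, Eriksen, Yilmaz, Sorensen, Halvorsen and Tanaka (each an endowed-chair holder).
Among Okafor, Chaudhari, Castillo, Eriksen, Yilmaz, Sorensen, Halvorsen and Tanaka, by date of appointment to current position (later first): Okafor (Apr 12, 2014) before Chaudhari, Castillo, Eriksen, Yilmaz, Sorensen, Halvorsen and Tanaka (Mar 10, 2011).
Chaudhari, Castillo, Eriksen, Yilmaz, Sorensen, Halvorsen and Tanaka are each not designated emeritus, so the next rule applies.
Among Chaudhari, Castillo, Eriksen, Yilmaz, Sorensen, Halvorsen and Tanaka, by date the degree was conferred (earlier first): Chaudhari and Castillo (28 Aug 2007) before Eriksen, Yilmaz and Sorensen (8 Jun 2009) before Halvorsen and Tanaka (19 Jul 2009).
Among Chaudhari and Castillo, by years of continuous service (higher first): Chaudhari (13 years) before Castillo (10 years).
Among Eriksen, Yilmaz and Sorensen, by years of continuous service (higher first): Eriksen (36 years) before Yilmaz (22 years) before Sorensen (6 years).
Among Halvorsen and Tanaka, by years of continuous service (higher first): Halvorsen (25 years) before Tanaka (19 years).
Order: Okafor, Chaudhari, Castillo, Eriksen, Yilmaz, Sorensen, Halvorsen, Tanaka. So position 8.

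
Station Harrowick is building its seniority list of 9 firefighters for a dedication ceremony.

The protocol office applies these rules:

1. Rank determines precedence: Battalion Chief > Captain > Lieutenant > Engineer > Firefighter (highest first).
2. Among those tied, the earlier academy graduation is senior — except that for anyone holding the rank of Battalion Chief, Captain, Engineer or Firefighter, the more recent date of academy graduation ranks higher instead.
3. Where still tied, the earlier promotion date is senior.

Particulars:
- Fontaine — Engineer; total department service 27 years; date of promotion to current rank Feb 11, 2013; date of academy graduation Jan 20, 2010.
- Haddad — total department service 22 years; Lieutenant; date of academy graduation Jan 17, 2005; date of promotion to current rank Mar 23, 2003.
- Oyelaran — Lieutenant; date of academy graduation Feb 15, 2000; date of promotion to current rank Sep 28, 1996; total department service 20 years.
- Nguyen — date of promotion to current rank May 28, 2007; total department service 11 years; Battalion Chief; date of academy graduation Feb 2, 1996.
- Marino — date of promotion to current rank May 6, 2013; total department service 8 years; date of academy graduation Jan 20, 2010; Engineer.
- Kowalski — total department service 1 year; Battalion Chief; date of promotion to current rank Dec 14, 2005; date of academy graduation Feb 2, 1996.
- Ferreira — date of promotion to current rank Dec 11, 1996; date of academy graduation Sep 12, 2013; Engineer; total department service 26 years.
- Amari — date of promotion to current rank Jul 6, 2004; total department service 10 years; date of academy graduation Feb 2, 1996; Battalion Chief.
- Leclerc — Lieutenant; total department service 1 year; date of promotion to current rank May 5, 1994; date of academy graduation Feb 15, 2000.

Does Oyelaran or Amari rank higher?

By rank: Amari, Kowalski and Nguyen (Battalion Chief); then Leclerc, Oyelaran and Haddad (Lieutenant); then Ferreira, Fontaine and Marino (Engineer).
Amari, Kowalski and Nguyen all have date of academy graduation Feb 2, 1996, so the next rule applies.
Among Amari, Kowalski and Nguyen, by date of promotion to current rank (earlier first): Amari (Jul 6, 2004) before Kowalski (Dec 14, 2005) before Nguyen (May 28, 2007).
Among Leclerc, Oyelaran and Haddad, by date of academy graduation (earlier first): Leclerc and Oyelaran (Feb 15, 2000) before Haddad (Jan 17, 2005).
Among Leclerc and Oyelaran, by date of promotion to current rank (earlier first): Leclerc (May 5, 1994) before Oyelaran (Sep 28, 1996).
Among Ferreira, Fontaine and Marino, by date of academy graduation (later first) (reversed rule for this group): Ferreira (Sep 12, 2013) before Fontaine and Marino (Jan 20, 2010).
Among Fontaine and Marino, by date of promotion to current rank (earlier first): Fontaine (Feb 11, 2013) before Marino (May 6, 2013).
So Amari takes precedence.

Amari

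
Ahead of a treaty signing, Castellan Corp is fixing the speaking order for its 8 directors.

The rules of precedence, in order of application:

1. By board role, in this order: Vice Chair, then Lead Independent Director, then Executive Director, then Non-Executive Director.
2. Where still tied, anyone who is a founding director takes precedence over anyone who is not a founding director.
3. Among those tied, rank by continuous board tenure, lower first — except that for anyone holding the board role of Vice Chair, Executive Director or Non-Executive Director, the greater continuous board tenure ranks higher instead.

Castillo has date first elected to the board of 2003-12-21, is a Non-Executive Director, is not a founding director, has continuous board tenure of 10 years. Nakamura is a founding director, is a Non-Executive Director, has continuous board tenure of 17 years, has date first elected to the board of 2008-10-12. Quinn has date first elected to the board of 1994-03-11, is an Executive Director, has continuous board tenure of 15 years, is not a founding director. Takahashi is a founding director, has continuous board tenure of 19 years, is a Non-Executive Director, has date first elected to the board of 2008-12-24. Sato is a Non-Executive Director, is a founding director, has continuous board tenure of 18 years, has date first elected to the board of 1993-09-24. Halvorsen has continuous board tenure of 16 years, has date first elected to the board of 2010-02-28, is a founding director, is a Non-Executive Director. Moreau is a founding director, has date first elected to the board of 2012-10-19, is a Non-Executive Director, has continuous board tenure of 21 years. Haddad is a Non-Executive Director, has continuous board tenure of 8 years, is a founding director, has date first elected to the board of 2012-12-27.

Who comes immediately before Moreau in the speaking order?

By board role: Quinn (Executive Director); then Moreau, Takahashi, Sato, Nakamura, Halvorsen, Haddad and Castillo (Non-Executive Director).
Among Moreau, Takahashi, Sato, Nakamura, Halvorsen, Haddad and Castillo, a founding director before not a founding director: Moreau, Takahashi, Sato, Nakamura, Halvorsen and Haddad (a founding director) before Castillo (not a founding director).
Among Moreau, Takahashi, Sato, Nakamura, Halvorsen and Haddad, by continuous board tenure (higher first) (reversed rule for this group): Moreau (21 years) before Takahashi (19 years) before Sato (18 years) before Nakamura (17 years) before Halvorsen (16 years) before Haddad (8 years).
Order: Quinn, Moreau, Takahashi, Sato, Nakamura, Halvorsen, Haddad, Castillo.

Quinn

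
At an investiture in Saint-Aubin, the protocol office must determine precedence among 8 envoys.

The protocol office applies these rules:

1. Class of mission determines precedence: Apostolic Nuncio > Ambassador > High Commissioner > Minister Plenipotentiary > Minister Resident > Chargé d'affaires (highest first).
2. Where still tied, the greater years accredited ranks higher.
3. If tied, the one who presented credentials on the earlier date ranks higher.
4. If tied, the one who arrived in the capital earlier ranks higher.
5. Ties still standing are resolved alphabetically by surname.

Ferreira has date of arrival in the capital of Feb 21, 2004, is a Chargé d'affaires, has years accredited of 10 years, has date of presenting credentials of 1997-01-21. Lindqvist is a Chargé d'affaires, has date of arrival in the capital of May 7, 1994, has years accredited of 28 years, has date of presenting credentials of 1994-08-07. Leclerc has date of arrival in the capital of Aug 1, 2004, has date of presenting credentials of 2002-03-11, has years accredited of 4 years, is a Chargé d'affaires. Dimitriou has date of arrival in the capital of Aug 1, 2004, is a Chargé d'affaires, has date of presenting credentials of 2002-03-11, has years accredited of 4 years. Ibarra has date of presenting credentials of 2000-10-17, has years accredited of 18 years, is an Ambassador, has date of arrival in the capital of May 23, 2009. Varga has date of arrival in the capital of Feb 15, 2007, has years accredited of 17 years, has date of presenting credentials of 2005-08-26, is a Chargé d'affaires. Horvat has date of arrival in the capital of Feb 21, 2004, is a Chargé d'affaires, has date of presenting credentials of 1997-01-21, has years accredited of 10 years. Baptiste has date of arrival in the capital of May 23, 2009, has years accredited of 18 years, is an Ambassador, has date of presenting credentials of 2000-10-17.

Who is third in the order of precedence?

By class of mission: Baptiste and Ibarra (Ambassador); then Lindqvist, Varga, Ferreira, Horvat, Dimitriou and Leclerc (Chargé d'affaires).
Baptiste and Ibarra both have years accredited 18 years, so the next rule applies.
Baptiste and Ibarra both have date of presenting credentials 2000-10-17, so the next rule applies.
Baptiste and Ibarra both have date of arrival in the capital May 23, 2009, so the next rule applies.
Among Baptiste and Ibarra, alphabetically by surname: Baptiste before Ibarra.
Among Lindqvist, Varga, Ferreira, Horvat, Dimitriou and Leclerc, by years accredited (higher first): Lindqvist (28 years) before Varga (17 years) before Ferreira and Horvat (10 years) before Dimitriou and Leclerc (4 years).
Ferreira and Horvat both have date of presenting credentials 1997-01-21, so the next rule applies.
Ferreira and Horvat both have date of arrival in the capital Feb 21, 2004, so the next rule applies.
Among Ferreira and Horvat, alphabetically by surname: Ferreira before Horvat.
Dimitriou and Leclerc both have date of presenting credentials 2002-03-11, so the next rule applies.
Dimitriou and Leclerc both have date of arrival in the capital Aug 1, 2004, so the next rule applies.
Among Dimitriou and Leclerc, alphabetically by surname: Dimitriou before Leclerc.
Order: Baptiste, Ibarra, Lindqvist, Varga, Ferreira, Horvat, Dimitriou, Leclerc.

Lindqvist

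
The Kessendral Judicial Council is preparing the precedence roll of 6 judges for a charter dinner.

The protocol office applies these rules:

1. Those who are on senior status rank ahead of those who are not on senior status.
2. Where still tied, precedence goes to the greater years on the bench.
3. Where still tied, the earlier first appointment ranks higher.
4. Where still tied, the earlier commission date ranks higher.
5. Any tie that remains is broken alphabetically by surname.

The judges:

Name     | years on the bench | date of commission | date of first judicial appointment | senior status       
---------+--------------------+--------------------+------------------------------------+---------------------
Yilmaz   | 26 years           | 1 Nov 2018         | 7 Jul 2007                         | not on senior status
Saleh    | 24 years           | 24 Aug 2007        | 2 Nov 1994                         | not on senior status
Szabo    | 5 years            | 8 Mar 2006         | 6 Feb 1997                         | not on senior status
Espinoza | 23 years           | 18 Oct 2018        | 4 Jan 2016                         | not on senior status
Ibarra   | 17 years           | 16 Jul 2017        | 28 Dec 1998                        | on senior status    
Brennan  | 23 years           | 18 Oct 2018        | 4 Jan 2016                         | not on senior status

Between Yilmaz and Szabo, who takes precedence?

By the first rule: Ibarra (on senior status); then Yilmaz, Saleh, Brennan, Espinoza and Szabo (each not on senior status).
Among Yilmaz, Saleh, Brennan, Espinoza and Szabo, by years on the bench (higher first): Yilmaz (26 years) before Saleh (24 years) before Brennan and Espinoza (23 years) before Szabo (5 years).
Brennan and Espinoza both have date of first judicial appointment 4 Jan 2016, so the next rule applies.
Brennan and Espinoza both have date of commission 18 Oct 2018, so the next rule applies.
Among Brennan and Espinoza, alphabetically by surname: Brennan before Espinoza.
So Yilmaz takes precedence.

Yilmaz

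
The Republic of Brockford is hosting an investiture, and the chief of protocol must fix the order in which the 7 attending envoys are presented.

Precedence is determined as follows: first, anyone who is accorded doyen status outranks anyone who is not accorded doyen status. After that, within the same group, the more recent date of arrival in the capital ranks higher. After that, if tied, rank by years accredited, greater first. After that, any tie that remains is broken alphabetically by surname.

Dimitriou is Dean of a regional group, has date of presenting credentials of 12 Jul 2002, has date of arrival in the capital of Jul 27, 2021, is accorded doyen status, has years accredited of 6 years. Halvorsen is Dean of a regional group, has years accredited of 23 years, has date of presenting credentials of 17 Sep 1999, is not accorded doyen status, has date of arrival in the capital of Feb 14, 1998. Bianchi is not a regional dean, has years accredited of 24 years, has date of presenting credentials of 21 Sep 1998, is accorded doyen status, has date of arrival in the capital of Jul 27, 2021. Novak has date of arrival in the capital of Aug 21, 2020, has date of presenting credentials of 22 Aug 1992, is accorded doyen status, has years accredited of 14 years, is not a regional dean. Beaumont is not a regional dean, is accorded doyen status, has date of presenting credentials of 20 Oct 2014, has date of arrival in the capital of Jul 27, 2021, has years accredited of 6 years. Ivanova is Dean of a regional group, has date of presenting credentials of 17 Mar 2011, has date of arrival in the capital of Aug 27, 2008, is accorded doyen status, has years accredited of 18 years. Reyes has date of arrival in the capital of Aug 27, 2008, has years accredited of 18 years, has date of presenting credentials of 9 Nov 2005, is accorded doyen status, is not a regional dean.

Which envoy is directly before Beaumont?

Bianchi

By the first rule: Bianchi, Beaumont, Dimitriou, Novak, Ivanova and Reyes (each accorded doyen status); then Halvorsen (not accorded doyen status).
Among Bianchi, Beaumont, Dimitriou, Novak, Ivanova and Reyes, by date of arrival in the capital (later first): Bianchi, Beaumont and Dimitriou (Jul 27, 2021) before Novak (Aug 21, 2020) before Ivanova and Reyes (Aug 27, 2008).
Among Bianchi, Beaumont and Dimitriou, by years accredited (higher first): Bianchi (24 years) before Beaumont and Dimitriou (6 years).
Among Beaumont and Dimitriou, alphabetically by surname: Beaumont before Dimitriou.
Ivanova and Reyes both have years accredited 18 years, so the next rule applies.
Among Ivanova and Reyes, alphabetically by surname: Ivanova before Reyes.
Order: Bianchi, Beaumont, Dimitriou, Novak, Ivanova, Reyes, Halvorsen.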